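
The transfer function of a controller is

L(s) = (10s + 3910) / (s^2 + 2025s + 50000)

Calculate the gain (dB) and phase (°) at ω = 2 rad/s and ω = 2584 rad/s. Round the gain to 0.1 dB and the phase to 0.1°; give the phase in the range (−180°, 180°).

Substitute s = j2:
Numerator: 10(j2) + 3910 = 3910 + j20
Denominator: (j2)^2 + 2025(j2) + 50000 = 49996 + j4050
|N| = √(3910² + 20²) ≈ 3910.1, ∠N ≈ 0.29°
|D| = √(49996² + 4050²) ≈ 50160, ∠D ≈ 4.63°
|L| = 3910.1 / 50160 ≈ 0.077953
Gain = 20 log₁₀(0.077953) ≈ -22.16 dB
∠L = 0.29° − 4.63° = -4.34°

Substitute s = j2584:
Numerator: 10(j2584) + 3910 = 3910 + j25840
Denominator: (j2584)^2 + 2025(j2584) + 50000 = -6627056 + j5232600
|N| = √(3910² + 25840²) ≈ 26134, ∠N ≈ 81.40°
|D| = √(6627056² + 5232600²) ≈ 8.4438e+06, ∠D ≈ 141.71°
|L| = 26134 / 8.4438e+06 ≈ 0.0030951
Gain = 20 log₁₀(0.0030951) ≈ -50.19 dB
∠L = 81.40° − 141.71° = -60.31°

ω = 2: -22.2 dB, -4.3°; ω = 2584: -50.2 dB, -60.3°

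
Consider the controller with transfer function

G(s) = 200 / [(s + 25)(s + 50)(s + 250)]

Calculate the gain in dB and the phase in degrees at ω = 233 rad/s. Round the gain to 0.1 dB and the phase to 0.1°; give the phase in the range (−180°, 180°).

At s = jω = j233:
pole (s+25): 25 + j233 → |·| = √(25²+233²) = √54914 ≈ 234.34, ∠ = arctan(233/25) ≈ 83.88°
pole (s+50): 50 + j233 → |·| = √(50²+233²) = √56789 ≈ 238.3, ∠ = arctan(233/50) ≈ 77.89°
pole (s+250): 250 + j233 → |·| = √(250²+233²) = √116789 ≈ 341.74, ∠ = arctan(233/250) ≈ 42.98°
|G| = 200 / 1.9084e+07 ≈ 1.048e-05
Gain = 20 log₁₀(1.048e-05) ≈ -99.59 dB
∠G = 0.00° − 204.75° = -204.75° ≡ 155.25° (principal value)

-99.6 dB, 155.3°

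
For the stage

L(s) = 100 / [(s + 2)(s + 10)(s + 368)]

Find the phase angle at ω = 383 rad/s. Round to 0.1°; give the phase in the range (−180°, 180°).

At s = jω = j383:
pole (s+2): 2 + j383 → |·| = √(2²+383²) = √146693 ≈ 383.01, ∠ = arctan(383/2) ≈ 89.70°
pole (s+10): 10 + j383 → |·| = √(10²+383²) = √146789 ≈ 383.13, ∠ = arctan(383/10) ≈ 88.50°
pole (s+368): 368 + j383 → |·| = √(368²+383²) = √282113 ≈ 531.14, ∠ = arctan(383/368) ≈ 46.14°
∠L = 0.00° − 224.34° = -224.34° ≡ 135.66° (principal value)

135.7°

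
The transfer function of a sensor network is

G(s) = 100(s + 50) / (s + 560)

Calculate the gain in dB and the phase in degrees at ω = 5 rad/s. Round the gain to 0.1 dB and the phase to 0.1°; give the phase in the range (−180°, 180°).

At s = jω = j5:
zero (s+50): 50 + j5 → |·| = √(50²+5²) = √2525 ≈ 50.249, ∠ = arctan(5/50) ≈ 5.71°
pole (s+560): 560 + j5 → |·| = √(560²+5²) = √313625 ≈ 560.02, ∠ = arctan(5/560) ≈ 0.51°
|G| = 100 · 50.249 / 560.02 ≈ 8.9727
Gain = 20 log₁₀(8.9727) ≈ 19.06 dB
∠G = 5.71° − 0.51° = 5.20°

19.1 dB, 5.2°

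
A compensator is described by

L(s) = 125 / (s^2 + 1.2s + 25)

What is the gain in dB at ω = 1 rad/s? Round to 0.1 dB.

14.3 dB

At s = jω = j1:
quadratic: (j1)² + 1.2·j1 + 25 = 24 + j1.2 → |·| ≈ 24.03, ∠ ≈ 2.86°
|L| = 125 / 24.03 ≈ 5.2018
Gain = 20 log₁₀(5.2018) ≈ 14.32 dB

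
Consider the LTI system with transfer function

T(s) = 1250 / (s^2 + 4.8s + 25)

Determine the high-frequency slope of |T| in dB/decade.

-40 dB/decade

Each pole contributes −20 dB/decade at high frequency; each zero contributes +20 dB/decade.
Net: 0 zero(s) − 2 pole(s) → -40 dB/decade.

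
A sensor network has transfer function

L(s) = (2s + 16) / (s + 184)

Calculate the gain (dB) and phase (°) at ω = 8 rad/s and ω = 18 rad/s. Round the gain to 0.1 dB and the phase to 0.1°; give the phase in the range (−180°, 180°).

Substitute s = j8:
Numerator: 2(j8) + 16 = 16 + j16
Denominator: (j8) + 184 = 184 + j8
|N| = √(16² + 16²) ≈ 22.627, ∠N ≈ 45.00°
|D| = √(184² + 8²) ≈ 184.17, ∠D ≈ 2.49°
|L| = 22.627 / 184.17 ≈ 0.12286
Gain = 20 log₁₀(0.12286) ≈ -18.21 dB
∠L = 45.00° − 2.49° = 42.51°

Substitute s = j18:
Numerator: 2(j18) + 16 = 16 + j36
Denominator: (j18) + 184 = 184 + j18
|N| = √(16² + 36²) ≈ 39.395, ∠N ≈ 66.04°
|D| = √(184² + 18²) ≈ 184.88, ∠D ≈ 5.59°
|L| = 39.395 / 184.88 ≈ 0.21308
Gain = 20 log₁₀(0.21308) ≈ -13.43 dB
∠L = 66.04° − 5.59° = 60.45°

ω = 8: -18.2 dB, 42.5°; ω = 18: -13.4 dB, 60.5°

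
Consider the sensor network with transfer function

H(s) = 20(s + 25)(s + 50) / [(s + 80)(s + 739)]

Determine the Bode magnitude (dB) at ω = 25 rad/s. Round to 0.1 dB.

At s = jω = j25:
zero (s+25): 25 + j25 → |·| = √(25²+25²) = √1250 ≈ 35.355, ∠ = arctan(25/25) ≈ 45.00°
zero (s+50): 50 + j25 → |·| = √(50²+25²) = √3125 ≈ 55.902, ∠ = arctan(25/50) ≈ 26.57°
pole (s+80): 80 + j25 → |·| = √(80²+25²) = √7025 ≈ 83.815, ∠ = arctan(25/80) ≈ 17.35°
pole (s+739): 739 + j25 → |·| = √(739²+25²) = √546746 ≈ 739.42, ∠ = arctan(25/739) ≈ 1.94°
|H| = 20 · 1976.4 / 61974 ≈ 0.63782
Gain = 20 log₁₀(0.63782) ≈ -3.91 dB

-3.9 dB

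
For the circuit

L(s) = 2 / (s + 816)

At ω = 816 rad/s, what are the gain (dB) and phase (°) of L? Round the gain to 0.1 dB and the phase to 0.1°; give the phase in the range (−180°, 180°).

Substitute s = j816:
Numerator: 2 = 2 + j0
Denominator: (j816) + 816 = 816 + j816
|N| = √(2² + 0²) ≈ 2, ∠N ≈ 0.00°
|D| = √(816² + 816²) ≈ 1154, ∠D ≈ 45.00°
|L| = 2 / 1154 ≈ 0.0017331
Gain = 20 log₁₀(0.0017331) ≈ -55.22 dB
∠L = 0.00° − 45.00° = -45.00°

-55.2 dB, -45.0°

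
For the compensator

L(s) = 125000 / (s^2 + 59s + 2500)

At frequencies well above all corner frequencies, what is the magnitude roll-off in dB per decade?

Each pole contributes −20 dB/decade at high frequency; each zero contributes +20 dB/decade.
Net: 0 zero(s) − 2 pole(s) → -40 dB/decade.

-40 dB/decade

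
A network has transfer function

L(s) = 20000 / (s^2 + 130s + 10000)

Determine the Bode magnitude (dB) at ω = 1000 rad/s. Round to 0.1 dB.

-34.0 dB

At s = jω = j1000:
quadratic: (j1000)² + 130·j1000 + 10000 = -990000 + j130000 → |·| ≈ 9.985e+05, ∠ ≈ 172.52°
|L| = 20000 / 9.985e+05 ≈ 0.02003
Gain = 20 log₁₀(0.02003) ≈ -33.97 dB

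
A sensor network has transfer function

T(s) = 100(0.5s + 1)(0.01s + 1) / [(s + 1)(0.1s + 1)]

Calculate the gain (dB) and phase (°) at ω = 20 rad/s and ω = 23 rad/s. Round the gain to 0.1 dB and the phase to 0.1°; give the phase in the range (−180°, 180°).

At ω = 20 rad/s:
zero (1 + j20·0.5) = 1 + j10 → |·| ≈ 10.05, ∠ ≈ 84.29°
zero (1 + j20·0.01) = 1 + j0.2 → |·| ≈ 1.0198, ∠ ≈ 11.31°
pole (1 + j20·1) = 1 + j20 → |·| ≈ 20.025, ∠ ≈ 87.14°
pole (1 + j20·0.1) = 1 + j2 → |·| ≈ 2.2361, ∠ ≈ 63.43°
|T| = 100 · 10.05 · 1.0198 / (20.025 · 2.2361) ≈ 22.888
Gain = 20 log₁₀(22.888) ≈ 27.19 dB
∠T = (84.29° + 11.31°) − (87.14° + 63.43°) = -54.97°

At ω = 23 rad/s:
zero (1 + j23·0.5) = 1 + j11.5 → |·| ≈ 11.543, ∠ ≈ 85.03°
zero (1 + j23·0.01) = 1 + j0.23 → |·| ≈ 1.0261, ∠ ≈ 12.95°
pole (1 + j23·1) = 1 + j23 → |·| ≈ 23.022, ∠ ≈ 87.51°
pole (1 + j23·0.1) = 1 + j2.3 → |·| ≈ 2.508, ∠ ≈ 66.50°
|T| = 100 · 11.543 · 1.0261 / (23.022 · 2.508) ≈ 20.513
Gain = 20 log₁₀(20.513) ≈ 26.24 dB
∠T = (85.03° + 12.95°) − (87.51° + 66.50°) = -56.03°

ω = 20: 27.2 dB, -55.0°; ω = 23: 26.2 dB, -56.0°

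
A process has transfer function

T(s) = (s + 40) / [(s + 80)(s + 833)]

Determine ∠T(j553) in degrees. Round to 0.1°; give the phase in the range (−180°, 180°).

At s = jω = j553:
zero (s+40): 40 + j553 → |·| = √(40²+553²) = √307409 ≈ 554.44, ∠ = arctan(553/40) ≈ 85.86°
pole (s+80): 80 + j553 → |·| = √(80²+553²) = √312209 ≈ 558.76, ∠ = arctan(553/80) ≈ 81.77°
pole (s+833): 833 + j553 → |·| = √(833²+553²) = √999698 ≈ 999.85, ∠ = arctan(553/833) ≈ 33.58°
∠T = 85.86° − 115.35° = -29.49°

-29.5°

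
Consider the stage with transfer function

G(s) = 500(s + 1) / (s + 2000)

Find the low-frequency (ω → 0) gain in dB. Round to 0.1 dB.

-12.0 dB

G(0) = 500·1 / (2000) = 0.25
20 log₁₀(0.25) ≈ -12.04 dB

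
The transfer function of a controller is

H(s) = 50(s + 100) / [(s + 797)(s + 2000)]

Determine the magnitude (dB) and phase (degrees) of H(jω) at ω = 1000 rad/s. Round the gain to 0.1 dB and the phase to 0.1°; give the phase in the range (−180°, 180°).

-35.1 dB, 6.3°

At s = jω = j1000:
zero (s+100): 100 + j1000 → |·| = √(100²+1000²) = √1010000 ≈ 1005, ∠ = arctan(1000/100) ≈ 84.29°
pole (s+797): 797 + j1000 → |·| = √(797²+1000²) = √1635209 ≈ 1278.8, ∠ = arctan(1000/797) ≈ 51.45°
pole (s+2000): 2000 + j1000 → |·| = √(2000²+1000²) = √5000000 ≈ 2236.1, ∠ = arctan(1000/2000) ≈ 26.57°
|H| = 50 · 1005 / 2.8595e+06 ≈ 0.017573
Gain = 20 log₁₀(0.017573) ≈ -35.10 dB
∠H = 84.29° − 78.02° = 6.27°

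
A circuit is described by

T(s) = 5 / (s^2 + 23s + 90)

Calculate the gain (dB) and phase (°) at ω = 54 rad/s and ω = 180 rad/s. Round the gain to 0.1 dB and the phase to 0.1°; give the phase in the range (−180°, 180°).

ω = 54: -55.8 dB, -156.3°; ω = 180: -76.3 dB, -172.7°

Substitute s = j54:
Numerator: 5 = 5 + j0
Denominator: (j54)^2 + 23(j54) + 90 = -2826 + j1242
|N| = √(5² + 0²) ≈ 5, ∠N ≈ 0.00°
|D| = √(2826² + 1242²) ≈ 3086.9, ∠D ≈ 156.27°
|T| = 5 / 3086.9 ≈ 0.0016197
Gain = 20 log₁₀(0.0016197) ≈ -55.81 dB
∠T = 0.00° − 156.27° = -156.27°

Substitute s = j180:
Numerator: 5 = 5 + j0
Denominator: (j180)^2 + 23(j180) + 90 = -32310 + j4140
|N| = √(5² + 0²) ≈ 5, ∠N ≈ 0.00°
|D| = √(32310² + 4140²) ≈ 32574, ∠D ≈ 172.70°
|T| = 5 / 32574 ≈ 0.0001535
Gain = 20 log₁₀(0.0001535) ≈ -76.28 dB
∠T = 0.00° − 172.70° = -172.70°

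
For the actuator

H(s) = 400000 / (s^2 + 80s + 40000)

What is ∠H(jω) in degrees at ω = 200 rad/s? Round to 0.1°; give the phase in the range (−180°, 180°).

At s = jω = j200:
quadratic: (j200)² + 80·j200 + 40000 = 0 + j16000 → |·| ≈ 16000, ∠ ≈ 90.00°
∠H = 0.00° − 90.00° = -90.00°

-90.0°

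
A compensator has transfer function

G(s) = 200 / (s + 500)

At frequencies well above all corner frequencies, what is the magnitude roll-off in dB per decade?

Each pole contributes −20 dB/decade at high frequency; each zero contributes +20 dB/decade.
Net: 0 zero(s) − 1 pole(s) → -20 dB/decade.

-20 dB/decade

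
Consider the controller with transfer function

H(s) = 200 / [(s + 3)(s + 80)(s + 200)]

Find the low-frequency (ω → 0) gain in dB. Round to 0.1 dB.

-47.6 dB

H(0) = 200 / (3·80·200) ≈ 0.0041667
20 log₁₀(0.0041667) ≈ -47.60 dB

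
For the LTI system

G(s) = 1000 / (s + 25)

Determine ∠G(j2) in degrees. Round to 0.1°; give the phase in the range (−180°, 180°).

Substitute s = j2:
Numerator: 1000 = 1000 + j0
Denominator: (j2) + 25 = 25 + j2
|N| = √(1000² + 0²) ≈ 1000, ∠N ≈ 0.00°
|D| = √(25² + 2²) ≈ 25.08, ∠D ≈ 4.57°
∠G = 0.00° − 4.57° = -4.57°

-4.6°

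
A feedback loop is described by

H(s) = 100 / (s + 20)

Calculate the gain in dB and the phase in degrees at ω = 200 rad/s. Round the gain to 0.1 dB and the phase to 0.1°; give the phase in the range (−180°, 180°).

-6.1 dB, -84.3°

At s = jω = j200:
pole (s+20): 20 + j200 → |·| = √(20²+200²) = √40400 ≈ 201, ∠ = arctan(200/20) ≈ 84.29°
|H| = 100 / 201 ≈ 0.49751
Gain = 20 log₁₀(0.49751) ≈ -6.06 dB
∠H = 0.00° − 84.29° = -84.29°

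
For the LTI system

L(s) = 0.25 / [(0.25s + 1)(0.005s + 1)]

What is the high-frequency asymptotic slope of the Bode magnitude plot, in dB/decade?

Each pole contributes −20 dB/decade at high frequency; each zero contributes +20 dB/decade.
Net: 0 zero(s) − 2 pole(s) → -40 dB/decade.

-40 dB/decade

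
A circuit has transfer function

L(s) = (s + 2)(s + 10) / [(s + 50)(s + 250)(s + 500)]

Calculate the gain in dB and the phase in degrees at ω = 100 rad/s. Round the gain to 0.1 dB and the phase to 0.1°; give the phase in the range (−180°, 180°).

At s = jω = j100:
zero (s+2): 2 + j100 → |·| = √(2²+100²) = √10004 ≈ 100.02, ∠ = arctan(100/2) ≈ 88.85°
zero (s+10): 10 + j100 → |·| = √(10²+100²) = √10100 ≈ 100.5, ∠ = arctan(100/10) ≈ 84.29°
pole (s+50): 50 + j100 → |·| = √(50²+100²) = √12500 ≈ 111.8, ∠ = arctan(100/50) ≈ 63.43°
pole (s+250): 250 + j100 → |·| = √(250²+100²) = √72500 ≈ 269.26, ∠ = arctan(100/250) ≈ 21.80°
pole (s+500): 500 + j100 → |·| = √(500²+100²) = √260000 ≈ 509.9, ∠ = arctan(100/500) ≈ 11.31°
|L| = 1 · 10052 / 1.535e+07 ≈ 0.00065485
Gain = 20 log₁₀(0.00065485) ≈ -63.68 dB
∠L = 173.14° − 96.54° = 76.60°

-63.7 dB, 76.6°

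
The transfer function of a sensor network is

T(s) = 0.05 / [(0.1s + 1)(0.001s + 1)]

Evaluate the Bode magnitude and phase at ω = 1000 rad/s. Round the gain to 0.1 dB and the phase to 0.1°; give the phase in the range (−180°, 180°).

At ω = 1000 rad/s:
pole (1 + j1000·0.1) = 1 + j100 → |·| ≈ 100, ∠ ≈ 89.43°
pole (1 + j1000·0.001) = 1 + j1 → |·| ≈ 1.4142, ∠ ≈ 45.00°
|T| = 0.05 · 1 / (100 · 1.4142) ≈ 0.00035356
Gain = 20 log₁₀(0.00035356) ≈ -69.03 dB
∠T = (0°) − (89.43° + 45.00°) = -134.43°

-69.0 dB, -134.4°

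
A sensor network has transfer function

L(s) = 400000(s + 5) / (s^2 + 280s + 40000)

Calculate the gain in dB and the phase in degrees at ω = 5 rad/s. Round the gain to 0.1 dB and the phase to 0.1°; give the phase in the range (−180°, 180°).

37.0 dB, 43.0°

At s = jω = j5:
zero (s+5): 5 + j5 → |·| = √(5²+5²) = √50 ≈ 7.0711, ∠ = arctan(5/5) ≈ 45.00°
quadratic: (j5)² + 280·j5 + 40000 = 39975 + j1400 → |·| ≈ 40000, ∠ ≈ 2.01°
|L| = 400000 · 7.0711 / 40000 ≈ 70.711
Gain = 20 log₁₀(70.711) ≈ 36.99 dB
∠L = 45.00° − 2.01° = 42.99°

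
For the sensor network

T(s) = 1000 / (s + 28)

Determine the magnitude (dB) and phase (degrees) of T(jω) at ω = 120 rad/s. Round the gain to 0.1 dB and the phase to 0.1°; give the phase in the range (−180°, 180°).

18.2 dB, -76.9°

At s = jω = j120:
pole (s+28): 28 + j120 → |·| = √(28²+120²) = √15184 ≈ 123.22, ∠ = arctan(120/28) ≈ 76.87°
|T| = 1000 / 123.22 ≈ 8.1156
Gain = 20 log₁₀(8.1156) ≈ 18.19 dB
∠T = 0.00° − 76.87° = -76.87°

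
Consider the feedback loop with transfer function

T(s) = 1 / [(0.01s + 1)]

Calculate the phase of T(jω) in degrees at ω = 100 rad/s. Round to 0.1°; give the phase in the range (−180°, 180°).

-45.0°

At ω = 100 rad/s:
pole (1 + j100·0.01) = 1 + j1 → |·| ≈ 1.4142, ∠ ≈ 45.00°
∠T = (0°) − (45.00°) = -45.00°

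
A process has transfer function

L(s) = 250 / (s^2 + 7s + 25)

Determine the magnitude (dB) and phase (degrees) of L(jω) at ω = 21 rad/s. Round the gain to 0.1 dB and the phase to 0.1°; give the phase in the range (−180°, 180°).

At s = jω = j21:
quadratic: (j21)² + 7·j21 + 25 = -416 + j147 → |·| ≈ 441.21, ∠ ≈ 160.54°
|L| = 250 / 441.21 ≈ 0.56662
Gain = 20 log₁₀(0.56662) ≈ -4.93 dB
∠L = 0.00° − 160.54° = -160.54°

-4.9 dB, -160.5°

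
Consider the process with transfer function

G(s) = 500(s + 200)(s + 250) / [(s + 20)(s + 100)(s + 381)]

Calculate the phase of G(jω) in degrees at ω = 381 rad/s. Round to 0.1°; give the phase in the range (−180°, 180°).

-88.3°

At s = jω = j381:
zero (s+200): 200 + j381 → |·| = √(200²+381²) = √185161 ≈ 430.3, ∠ = arctan(381/200) ≈ 62.30°
zero (s+250): 250 + j381 → |·| = √(250²+381²) = √207661 ≈ 455.7, ∠ = arctan(381/250) ≈ 56.73°
pole (s+20): 20 + j381 → |·| = √(20²+381²) = √145561 ≈ 381.52, ∠ = arctan(381/20) ≈ 87.00°
pole (s+100): 100 + j381 → |·| = √(100²+381²) = √155161 ≈ 393.9, ∠ = arctan(381/100) ≈ 75.29°
pole (s+381): 381 + j381 → |·| = √(381²+381²) = √290322 ≈ 538.82, ∠ = arctan(381/381) ≈ 45.00°
∠G = 119.03° − 207.29° = -88.26°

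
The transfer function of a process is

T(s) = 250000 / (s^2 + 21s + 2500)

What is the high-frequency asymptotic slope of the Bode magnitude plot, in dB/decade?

Each pole contributes −20 dB/decade at high frequency; each zero contributes +20 dB/decade.
Net: 0 zero(s) − 2 pole(s) → -40 dB/decade.

-40 dB/decade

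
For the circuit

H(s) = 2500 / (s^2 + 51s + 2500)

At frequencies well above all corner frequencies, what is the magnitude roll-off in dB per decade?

Each pole contributes −20 dB/decade at high frequency; each zero contributes +20 dB/decade.
Net: 0 zero(s) − 2 pole(s) → -40 dB/decade.

-40 dB/decade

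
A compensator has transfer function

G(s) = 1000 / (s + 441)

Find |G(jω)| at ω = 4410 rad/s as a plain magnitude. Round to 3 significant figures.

At s = jω = j4410:
pole (s+441): 441 + j4410 → |·| = √(441²+4410²) = √19642581 ≈ 4432, ∠ = arctan(4410/441) ≈ 84.29°
|G| = 1000 / 4432 ≈ 0.22563

0.226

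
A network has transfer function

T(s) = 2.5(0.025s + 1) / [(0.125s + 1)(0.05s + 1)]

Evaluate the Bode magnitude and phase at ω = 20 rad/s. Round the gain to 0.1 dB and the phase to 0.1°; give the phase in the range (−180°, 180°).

At ω = 20 rad/s:
zero (1 + j20·0.025) = 1 + j0.5 → |·| ≈ 1.118, ∠ ≈ 26.57°
pole (1 + j20·0.125) = 1 + j2.5 → |·| ≈ 2.6926, ∠ ≈ 68.20°
pole (1 + j20·0.05) = 1 + j1 → |·| ≈ 1.4142, ∠ ≈ 45.00°
|T| = 2.5 · 1.118 / (2.6926 · 1.4142) ≈ 0.73401
Gain = 20 log₁₀(0.73401) ≈ -2.69 dB
∠T = (26.57°) − (68.20° + 45.00°) = -86.63°

-2.7 dB, -86.6°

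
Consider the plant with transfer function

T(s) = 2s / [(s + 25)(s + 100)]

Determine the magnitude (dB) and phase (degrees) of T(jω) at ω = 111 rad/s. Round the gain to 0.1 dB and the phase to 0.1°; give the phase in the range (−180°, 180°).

At s = jω = j111:
zero at origin: s = j111 → |·| = 111, ∠ = 90.00°
pole (s+25): 25 + j111 → |·| = √(25²+111²) = √12946 ≈ 113.78, ∠ = arctan(111/25) ≈ 77.31°
pole (s+100): 100 + j111 → |·| = √(100²+111²) = √22321 ≈ 149.4, ∠ = arctan(111/100) ≈ 47.98°
|T| = 2 · 111 / 16999 ≈ 0.01306
Gain = 20 log₁₀(0.01306) ≈ -37.68 dB
∠T = 90.00° − 125.29° = -35.29°

-37.7 dB, -35.3°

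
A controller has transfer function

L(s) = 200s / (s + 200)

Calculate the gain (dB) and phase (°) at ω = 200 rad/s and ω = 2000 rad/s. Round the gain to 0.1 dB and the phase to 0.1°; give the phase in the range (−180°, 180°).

ω = 200: 43.0 dB, 45.0°; ω = 2000: 46.0 dB, 5.7°

At s = jω = j200:
zero at origin: s = j200 → |·| = 200, ∠ = 90.00°
pole (s+200): 200 + j200 → |·| = √(200²+200²) = √80000 ≈ 282.84, ∠ = arctan(200/200) ≈ 45.00°
|L| = 200 · 200 / 282.84 ≈ 141.42
Gain = 20 log₁₀(141.42) ≈ 43.01 dB
∠L = 90.00° − 45.00° = 45.00°

At s = jω = j2000:
zero at origin: s = j2000 → |·| = 2000, ∠ = 90.00°
pole (s+200): 200 + j2000 → |·| = √(200²+2000²) = √4040000 ≈ 2010, ∠ = arctan(2000/200) ≈ 84.29°
|L| = 200 · 2000 / 2010 ≈ 199
Gain = 20 log₁₀(199) ≈ 45.98 dB
∠L = 90.00° − 84.29° = 5.71°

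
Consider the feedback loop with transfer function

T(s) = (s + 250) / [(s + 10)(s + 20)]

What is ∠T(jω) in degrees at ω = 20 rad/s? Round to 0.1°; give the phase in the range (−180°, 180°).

-103.9°

At s = jω = j20:
zero (s+250): 250 + j20 → |·| = √(250²+20²) = √62900 ≈ 250.8, ∠ = arctan(20/250) ≈ 4.57°
pole (s+10): 10 + j20 → |·| = √(10²+20²) = √500 ≈ 22.361, ∠ = arctan(20/10) ≈ 63.43°
pole (s+20): 20 + j20 → |·| = √(20²+20²) = √800 ≈ 28.284, ∠ = arctan(20/20) ≈ 45.00°
∠T = 4.57° − 108.43° = -103.86°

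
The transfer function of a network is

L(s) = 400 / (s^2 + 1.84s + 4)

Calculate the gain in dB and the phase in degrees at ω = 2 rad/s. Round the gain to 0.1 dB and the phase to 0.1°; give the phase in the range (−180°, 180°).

At s = jω = j2:
quadratic: (j2)² + 1.84·j2 + 4 = 0 + j3.68 → |·| ≈ 3.68, ∠ ≈ 90.00°
|L| = 400 / 3.68 ≈ 108.7
Gain = 20 log₁₀(108.7) ≈ 40.72 dB
∠L = 0.00° − 90.00° = -90.00°

40.7 dB, -90.0°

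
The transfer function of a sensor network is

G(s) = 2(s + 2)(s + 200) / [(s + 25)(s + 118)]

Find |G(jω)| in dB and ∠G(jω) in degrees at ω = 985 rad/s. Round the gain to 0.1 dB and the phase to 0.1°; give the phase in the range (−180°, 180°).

6.1 dB, -3.3°

At s = jω = j985:
zero (s+2): 2 + j985 → |·| = √(2²+985²) = √970229 ≈ 985, ∠ = arctan(985/2) ≈ 89.88°
zero (s+200): 200 + j985 → |·| = √(200²+985²) = √1010225 ≈ 1005.1, ∠ = arctan(985/200) ≈ 78.52°
pole (s+25): 25 + j985 → |·| = √(25²+985²) = √970850 ≈ 985.32, ∠ = arctan(985/25) ≈ 88.55°
pole (s+118): 118 + j985 → |·| = √(118²+985²) = √984149 ≈ 992.04, ∠ = arctan(985/118) ≈ 83.17°
|G| = 2 · 9.9002e+05 / 9.7748e+05 ≈ 2.0257
Gain = 20 log₁₀(2.0257) ≈ 6.13 dB
∠G = 168.40° − 171.72° = -3.32°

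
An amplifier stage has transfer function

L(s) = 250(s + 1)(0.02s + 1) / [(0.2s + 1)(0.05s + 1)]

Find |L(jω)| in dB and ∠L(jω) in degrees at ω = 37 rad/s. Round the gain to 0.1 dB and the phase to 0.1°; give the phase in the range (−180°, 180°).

At ω = 37 rad/s:
zero (1 + j37·1) = 1 + j37 → |·| ≈ 37.014, ∠ ≈ 88.45°
zero (1 + j37·0.02) = 1 + j0.74 → |·| ≈ 1.244, ∠ ≈ 36.50°
pole (1 + j37·0.2) = 1 + j7.4 → |·| ≈ 7.4673, ∠ ≈ 82.30°
pole (1 + j37·0.05) = 1 + j1.85 → |·| ≈ 2.103, ∠ ≈ 61.61°
|L| = 250 · 37.014 · 1.244 / (7.4673 · 2.103) ≈ 733.03
Gain = 20 log₁₀(733.03) ≈ 57.30 dB
∠L = (88.45° + 36.50°) − (82.30° + 61.61°) = -18.96°

57.3 dB, -19.0°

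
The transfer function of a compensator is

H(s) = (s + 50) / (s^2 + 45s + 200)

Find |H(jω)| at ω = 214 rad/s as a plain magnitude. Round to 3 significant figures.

0.00472

Substitute s = j214:
Numerator: (j214) + 50 = 50 + j214
Denominator: (j214)^2 + 45(j214) + 200 = -45596 + j9630
|N| = √(50² + 214²) ≈ 219.76, ∠N ≈ 76.85°
|D| = √(45596² + 9630²) ≈ 46602, ∠D ≈ 168.07°
|H| = 219.76 / 46602 ≈ 0.0047157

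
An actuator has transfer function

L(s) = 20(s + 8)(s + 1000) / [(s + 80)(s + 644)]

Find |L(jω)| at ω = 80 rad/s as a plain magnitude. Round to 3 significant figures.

22.0

At s = jω = j80:
zero (s+8): 8 + j80 → |·| = √(8²+80²) = √6464 ≈ 80.399, ∠ = arctan(80/8) ≈ 84.29°
zero (s+1000): 1000 + j80 → |·| = √(1000²+80²) = √1006400 ≈ 1003.2, ∠ = arctan(80/1000) ≈ 4.57°
pole (s+80): 80 + j80 → |·| = √(80²+80²) = √12800 ≈ 113.14, ∠ = arctan(80/80) ≈ 45.00°
pole (s+644): 644 + j80 → |·| = √(644²+80²) = √421136 ≈ 648.95, ∠ = arctan(80/644) ≈ 7.08°
|L| = 20 · 80656 / 73422 ≈ 21.971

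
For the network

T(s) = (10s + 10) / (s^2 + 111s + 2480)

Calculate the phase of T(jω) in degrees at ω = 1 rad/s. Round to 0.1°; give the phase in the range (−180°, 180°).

Substitute s = j1:
Numerator: 10(j1) + 10 = 10 + j10
Denominator: (j1)^2 + 111(j1) + 2480 = 2479 + j111
|N| = √(10² + 10²) ≈ 14.142, ∠N ≈ 45.00°
|D| = √(2479² + 111²) ≈ 2481.5, ∠D ≈ 2.56°
∠T = 45.00° − 2.56° = 42.44°

42.4°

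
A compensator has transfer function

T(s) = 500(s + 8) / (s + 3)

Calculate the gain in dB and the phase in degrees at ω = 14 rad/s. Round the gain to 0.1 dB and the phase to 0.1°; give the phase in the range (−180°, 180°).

55.0 dB, -17.7°

At s = jω = j14:
zero (s+8): 8 + j14 → |·| = √(8²+14²) = √260 ≈ 16.125, ∠ = arctan(14/8) ≈ 60.26°
pole (s+3): 3 + j14 → |·| = √(3²+14²) = √205 ≈ 14.318, ∠ = arctan(14/3) ≈ 77.91°
|T| = 500 · 16.125 / 14.318 ≈ 563.1
Gain = 20 log₁₀(563.1) ≈ 55.01 dB
∠T = 60.26° − 77.91° = -17.65°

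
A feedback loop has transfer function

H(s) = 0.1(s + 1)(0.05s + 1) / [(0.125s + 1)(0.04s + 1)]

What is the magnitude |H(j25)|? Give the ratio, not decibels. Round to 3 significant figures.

0.863

At ω = 25 rad/s:
zero (1 + j25·1) = 1 + j25 → |·| ≈ 25.02, ∠ ≈ 87.71°
zero (1 + j25·0.05) = 1 + j1.25 → |·| ≈ 1.6008, ∠ ≈ 51.34°
pole (1 + j25·0.125) = 1 + j3.125 → |·| ≈ 3.2811, ∠ ≈ 72.26°
pole (1 + j25·0.04) = 1 + j1 → |·| ≈ 1.4142, ∠ ≈ 45.00°
|H| = 0.1 · 25.02 · 1.6008 / (3.2811 · 1.4142) ≈ 0.86317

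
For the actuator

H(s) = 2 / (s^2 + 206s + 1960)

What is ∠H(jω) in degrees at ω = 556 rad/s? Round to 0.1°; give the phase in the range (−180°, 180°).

Substitute s = j556:
Numerator: 2 = 2 + j0
Denominator: (j556)^2 + 206(j556) + 1960 = -307176 + j114536
|N| = √(2² + 0²) ≈ 2, ∠N ≈ 0.00°
|D| = √(307176² + 114536²) ≈ 3.2783e+05, ∠D ≈ 159.55°
∠H = 0.00° − 159.55° = -159.55°

-159.6°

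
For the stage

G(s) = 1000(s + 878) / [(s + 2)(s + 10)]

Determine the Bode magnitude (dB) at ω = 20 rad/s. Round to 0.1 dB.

At s = jω = j20:
zero (s+878): 878 + j20 → |·| = √(878²+20²) = √771284 ≈ 878.23, ∠ = arctan(20/878) ≈ 1.30°
pole (s+2): 2 + j20 → |·| = √(2²+20²) = √404 ≈ 20.1, ∠ = arctan(20/2) ≈ 84.29°
pole (s+10): 10 + j20 → |·| = √(10²+20²) = √500 ≈ 22.361, ∠ = arctan(20/10) ≈ 63.43°
|G| = 1000 · 878.23 / 449.46 ≈ 1954
Gain = 20 log₁₀(1954) ≈ 65.82 dB

65.8 dB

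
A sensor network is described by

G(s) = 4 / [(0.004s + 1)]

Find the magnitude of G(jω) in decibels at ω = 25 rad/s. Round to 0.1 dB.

12.0 dB

At ω = 25 rad/s:
pole (1 + j25·0.004) = 1 + j0.1 → |·| ≈ 1.005, ∠ ≈ 5.71°
|G| = 4 · 1 / (1.005) ≈ 3.9801
Gain = 20 log₁₀(3.9801) ≈ 12.00 dB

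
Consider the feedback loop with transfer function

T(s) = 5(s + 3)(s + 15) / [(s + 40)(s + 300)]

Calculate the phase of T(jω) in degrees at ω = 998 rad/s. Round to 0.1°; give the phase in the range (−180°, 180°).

18.0°

At s = jω = j998:
zero (s+3): 3 + j998 → |·| = √(3²+998²) = √996013 ≈ 998, ∠ = arctan(998/3) ≈ 89.83°
zero (s+15): 15 + j998 → |·| = √(15²+998²) = √996229 ≈ 998.11, ∠ = arctan(998/15) ≈ 89.14°
pole (s+40): 40 + j998 → |·| = √(40²+998²) = √997604 ≈ 998.8, ∠ = arctan(998/40) ≈ 87.70°
pole (s+300): 300 + j998 → |·| = √(300²+998²) = √1086004 ≈ 1042.1, ∠ = arctan(998/300) ≈ 73.27°
∠T = 178.97° − 160.97° = 18.00°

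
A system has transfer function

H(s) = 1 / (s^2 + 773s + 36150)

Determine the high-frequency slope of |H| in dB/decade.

Each pole contributes −20 dB/decade at high frequency; each zero contributes +20 dB/decade.
Net: 0 zero(s) − 2 pole(s) → -40 dB/decade.

-40 dB/decade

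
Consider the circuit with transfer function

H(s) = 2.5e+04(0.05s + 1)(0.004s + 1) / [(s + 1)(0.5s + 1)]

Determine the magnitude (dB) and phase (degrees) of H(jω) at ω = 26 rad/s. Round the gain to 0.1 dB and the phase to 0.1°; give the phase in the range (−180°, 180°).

41.7 dB, -115.0°

At ω = 26 rad/s:
zero (1 + j26·0.05) = 1 + j1.3 → |·| ≈ 1.6401, ∠ ≈ 52.43°
zero (1 + j26·0.004) = 1 + j0.104 → |·| ≈ 1.0054, ∠ ≈ 5.94°
pole (1 + j26·1) = 1 + j26 → |·| ≈ 26.019, ∠ ≈ 87.80°
pole (1 + j26·0.5) = 1 + j13 → |·| ≈ 13.038, ∠ ≈ 85.60°
|H| = 2.5e+04 · 1.6401 · 1.0054 / (26.019 · 13.038) ≈ 121.52
Gain = 20 log₁₀(121.52) ≈ 41.69 dB
∠H = (52.43° + 5.94°) − (87.80° + 85.60°) = -115.03°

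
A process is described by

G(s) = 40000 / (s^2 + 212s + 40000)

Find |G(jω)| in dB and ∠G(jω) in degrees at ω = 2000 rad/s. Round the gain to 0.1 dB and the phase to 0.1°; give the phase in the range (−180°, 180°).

At s = jω = j2000:
quadratic: (j2000)² + 212·j2000 + 40000 = -3960000 + j424000 → |·| ≈ 3.9826e+06, ∠ ≈ 173.89°
|G| = 40000 / 3.9826e+06 ≈ 0.010044
Gain = 20 log₁₀(0.010044) ≈ -39.96 dB
∠G = 0.00° − 173.89° = -173.89°

-40.0 dB, -173.9°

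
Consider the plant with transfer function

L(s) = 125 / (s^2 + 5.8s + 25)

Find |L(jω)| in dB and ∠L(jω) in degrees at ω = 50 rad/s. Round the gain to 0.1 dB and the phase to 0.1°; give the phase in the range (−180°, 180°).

At s = jω = j50:
quadratic: (j50)² + 5.8·j50 + 25 = -2475 + j290 → |·| ≈ 2491.9, ∠ ≈ 173.32°
|L| = 125 / 2491.9 ≈ 0.050163
Gain = 20 log₁₀(0.050163) ≈ -25.99 dB
∠L = 0.00° − 173.32° = -173.32°

-26.0 dB, -173.3°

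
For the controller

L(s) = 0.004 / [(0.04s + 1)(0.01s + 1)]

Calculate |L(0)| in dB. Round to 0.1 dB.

-48.0 dB

L(0) = 0.004 · 1 / 1 = 0.004
20 log₁₀(0.004) ≈ -47.96 dB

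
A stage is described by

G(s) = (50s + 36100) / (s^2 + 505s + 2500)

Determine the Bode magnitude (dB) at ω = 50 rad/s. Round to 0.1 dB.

Substitute s = j50:
Numerator: 50(j50) + 36100 = 36100 + j2500
Denominator: (j50)^2 + 505(j50) + 2500 = 0 + j25250
|N| = √(36100² + 2500²) ≈ 36186, ∠N ≈ 3.96°
|D| = √(0² + 25250²) ≈ 25250, ∠D ≈ 90.00°
|G| = 36186 / 25250 ≈ 1.4331
Gain = 20 log₁₀(1.4331) ≈ 3.13 dB

3.1 dB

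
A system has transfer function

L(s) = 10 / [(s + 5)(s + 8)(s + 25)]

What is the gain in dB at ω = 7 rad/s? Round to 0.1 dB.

-47.5 dB

At s = jω = j7:
pole (s+5): 5 + j7 → |·| = √(5²+7²) = √74 ≈ 8.6023, ∠ = arctan(7/5) ≈ 54.46°
pole (s+8): 8 + j7 → |·| = √(8²+7²) = √113 ≈ 10.63, ∠ = arctan(7/8) ≈ 41.19°
pole (s+25): 25 + j7 → |·| = √(25²+7²) = √674 ≈ 25.962, ∠ = arctan(7/25) ≈ 15.64°
|L| = 10 / 2374 ≈ 0.0042123
Gain = 20 log₁₀(0.0042123) ≈ -47.51 dB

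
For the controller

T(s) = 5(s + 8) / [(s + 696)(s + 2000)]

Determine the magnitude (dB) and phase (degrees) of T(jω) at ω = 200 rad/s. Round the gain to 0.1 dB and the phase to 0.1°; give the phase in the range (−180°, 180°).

-63.3 dB, 66.0°

At s = jω = j200:
zero (s+8): 8 + j200 → |·| = √(8²+200²) = √40064 ≈ 200.16, ∠ = arctan(200/8) ≈ 87.71°
pole (s+696): 696 + j200 → |·| = √(696²+200²) = √524416 ≈ 724.17, ∠ = arctan(200/696) ≈ 16.03°
pole (s+2000): 2000 + j200 → |·| = √(2000²+200²) = √4040000 ≈ 2010, ∠ = arctan(200/2000) ≈ 5.71°
|T| = 5 · 200.16 / 1.4556e+06 ≈ 0.00068755
Gain = 20 log₁₀(0.00068755) ≈ -63.25 dB
∠T = 87.71° − 21.74° = 65.97°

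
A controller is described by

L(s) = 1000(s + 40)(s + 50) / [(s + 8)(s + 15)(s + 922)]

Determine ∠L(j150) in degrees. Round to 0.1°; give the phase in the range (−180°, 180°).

At s = jω = j150:
zero (s+40): 40 + j150 → |·| = √(40²+150²) = √24100 ≈ 155.24, ∠ = arctan(150/40) ≈ 75.07°
zero (s+50): 50 + j150 → |·| = √(50²+150²) = √25000 ≈ 158.11, ∠ = arctan(150/50) ≈ 71.57°
pole (s+8): 8 + j150 → |·| = √(8²+150²) = √22564 ≈ 150.21, ∠ = arctan(150/8) ≈ 86.95°
pole (s+15): 15 + j150 → |·| = √(15²+150²) = √22725 ≈ 150.75, ∠ = arctan(150/15) ≈ 84.29°
pole (s+922): 922 + j150 → |·| = √(922²+150²) = √872584 ≈ 934.12, ∠ = arctan(150/922) ≈ 9.24°
∠L = 146.64° − 180.48° = -33.84°

-33.8°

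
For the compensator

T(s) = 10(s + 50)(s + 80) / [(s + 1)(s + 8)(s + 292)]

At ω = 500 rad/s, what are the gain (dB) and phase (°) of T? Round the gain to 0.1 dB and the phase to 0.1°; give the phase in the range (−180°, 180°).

-35.1 dB, -73.5°

At s = jω = j500:
zero (s+50): 50 + j500 → |·| = √(50²+500²) = √252500 ≈ 502.49, ∠ = arctan(500/50) ≈ 84.29°
zero (s+80): 80 + j500 → |·| = √(80²+500²) = √256400 ≈ 506.36, ∠ = arctan(500/80) ≈ 80.91°
pole (s+1): 1 + j500 → |·| = √(1²+500²) = √250001 ≈ 500, ∠ = arctan(500/1) ≈ 89.89°
pole (s+8): 8 + j500 → |·| = √(8²+500²) = √250064 ≈ 500.06, ∠ = arctan(500/8) ≈ 89.08°
pole (s+292): 292 + j500 → |·| = √(292²+500²) = √335264 ≈ 579.02, ∠ = arctan(500/292) ≈ 59.72°
|T| = 10 · 2.5444e+05 / 1.4477e+08 ≈ 0.017575
Gain = 20 log₁₀(0.017575) ≈ -35.10 dB
∠T = 165.20° − 238.69° = -73.49°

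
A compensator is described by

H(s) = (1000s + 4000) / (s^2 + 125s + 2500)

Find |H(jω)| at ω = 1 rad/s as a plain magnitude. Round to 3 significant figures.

1.65

Substitute s = j1:
Numerator: 1000(j1) + 4000 = 4000 + j1000
Denominator: (j1)^2 + 125(j1) + 2500 = 2499 + j125
|N| = √(4000² + 1000²) ≈ 4123.1, ∠N ≈ 14.04°
|D| = √(2499² + 125²) ≈ 2502.1, ∠D ≈ 2.86°
|H| = 4123.1 / 2502.1 ≈ 1.6479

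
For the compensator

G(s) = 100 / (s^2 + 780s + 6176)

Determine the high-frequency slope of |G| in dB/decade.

-40 dB/decade

Each pole contributes −20 dB/decade at high frequency; each zero contributes +20 dB/decade.
Net: 0 zero(s) − 2 pole(s) → -40 dB/decade.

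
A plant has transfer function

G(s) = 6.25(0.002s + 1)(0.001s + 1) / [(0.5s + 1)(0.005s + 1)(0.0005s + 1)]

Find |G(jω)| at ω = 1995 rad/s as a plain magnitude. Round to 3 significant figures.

0.00406

At ω = 1995 rad/s:
zero (1 + j1995·0.002) = 1 + j3.99 → |·| ≈ 4.1134, ∠ ≈ 75.93°
zero (1 + j1995·0.001) = 1 + j1.995 → |·| ≈ 2.2316, ∠ ≈ 63.38°
pole (1 + j1995·0.5) = 1 + j997.5 → |·| ≈ 997.5, ∠ ≈ 89.94°
pole (1 + j1995·0.005) = 1 + j9.975 → |·| ≈ 10.025, ∠ ≈ 84.28°
pole (1 + j1995·0.0005) = 1 + j0.9975 → |·| ≈ 1.4124, ∠ ≈ 44.93°
|G| = 6.25 · 4.1134 · 2.2316 / (997.5 · 10.025 · 1.4124) ≈ 0.004062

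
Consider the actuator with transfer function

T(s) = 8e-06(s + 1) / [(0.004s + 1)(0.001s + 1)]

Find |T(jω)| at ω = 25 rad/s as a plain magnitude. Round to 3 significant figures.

0.000199

At ω = 25 rad/s:
zero (1 + j25·1) = 1 + j25 → |·| ≈ 25.02, ∠ ≈ 87.71°
pole (1 + j25·0.004) = 1 + j0.1 → |·| ≈ 1.005, ∠ ≈ 5.71°
pole (1 + j25·0.001) = 1 + j0.025 → |·| ≈ 1.0003, ∠ ≈ 1.43°
|T| = 8e-06 · 25.02 / (1.005 · 1.0003) ≈ 0.0001991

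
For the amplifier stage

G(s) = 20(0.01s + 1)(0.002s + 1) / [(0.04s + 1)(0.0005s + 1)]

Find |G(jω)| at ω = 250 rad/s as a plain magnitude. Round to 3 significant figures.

5.94

At ω = 250 rad/s:
zero (1 + j250·0.01) = 1 + j2.5 → |·| ≈ 2.6926, ∠ ≈ 68.20°
zero (1 + j250·0.002) = 1 + j0.5 → |·| ≈ 1.118, ∠ ≈ 26.57°
pole (1 + j250·0.04) = 1 + j10 → |·| ≈ 10.05, ∠ ≈ 84.29°
pole (1 + j250·0.0005) = 1 + j0.125 → |·| ≈ 1.0078, ∠ ≈ 7.13°
|G| = 20 · 2.6926 · 1.118 / (10.05 · 1.0078) ≈ 5.9443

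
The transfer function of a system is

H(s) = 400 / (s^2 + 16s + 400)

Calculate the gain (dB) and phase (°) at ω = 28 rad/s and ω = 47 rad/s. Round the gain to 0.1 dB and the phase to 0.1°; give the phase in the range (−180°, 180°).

ω = 28: -3.4 dB, -130.6°; ω = 47: -13.8 dB, -157.4°

At s = jω = j28:
quadratic: (j28)² + 16·j28 + 400 = -384 + j448 → |·| ≈ 590.05, ∠ ≈ 130.60°
|H| = 400 / 590.05 ≈ 0.67791
Gain = 20 log₁₀(0.67791) ≈ -3.38 dB
∠H = 0.00° − 130.60° = -130.60°

At s = jω = j47:
quadratic: (j47)² + 16·j47 + 400 = -1809 + j752 → |·| ≈ 1959.1, ∠ ≈ 157.43°
|H| = 400 / 1959.1 ≈ 0.20418
Gain = 20 log₁₀(0.20418) ≈ -13.80 dB
∠H = 0.00° − 157.43° = -157.43°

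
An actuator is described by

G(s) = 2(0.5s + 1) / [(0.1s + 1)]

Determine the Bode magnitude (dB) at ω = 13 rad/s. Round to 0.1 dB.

At ω = 13 rad/s:
zero (1 + j13·0.5) = 1 + j6.5 → |·| ≈ 6.5765, ∠ ≈ 81.25°
pole (1 + j13·0.1) = 1 + j1.3 → |·| ≈ 1.6401, ∠ ≈ 52.43°
|G| = 2 · 6.5765 / (1.6401) ≈ 8.0196
Gain = 20 log₁₀(8.0196) ≈ 18.08 dB

18.1 dB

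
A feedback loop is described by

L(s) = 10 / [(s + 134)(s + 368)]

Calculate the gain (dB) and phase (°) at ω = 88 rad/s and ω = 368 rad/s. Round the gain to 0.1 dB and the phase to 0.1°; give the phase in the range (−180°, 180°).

At s = jω = j88:
pole (s+134): 134 + j88 → |·| = √(134²+88²) = √25700 ≈ 160.31, ∠ = arctan(88/134) ≈ 33.29°
pole (s+368): 368 + j88 → |·| = √(368²+88²) = √143168 ≈ 378.38, ∠ = arctan(88/368) ≈ 13.45°
|L| = 10 / 60658 ≈ 0.00016486
Gain = 20 log₁₀(0.00016486) ≈ -75.66 dB
∠L = 0.00° − 46.74° = -46.74°

At s = jω = j368:
pole (s+134): 134 + j368 → |·| = √(134²+368²) = √153380 ≈ 391.64, ∠ = arctan(368/134) ≈ 69.99°
pole (s+368): 368 + j368 → |·| = √(368²+368²) = √270848 ≈ 520.43, ∠ = arctan(368/368) ≈ 45.00°
|L| = 10 / 2.0382e+05 ≈ 4.9063e-05
Gain = 20 log₁₀(4.9063e-05) ≈ -86.18 dB
∠L = 0.00° − 114.99° = -114.99°

ω = 88: -75.7 dB, -46.7°; ω = 368: -86.2 dB, -115.0°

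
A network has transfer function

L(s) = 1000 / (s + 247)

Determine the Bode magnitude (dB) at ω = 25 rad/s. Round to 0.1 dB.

Substitute s = j25:
Numerator: 1000 = 1000 + j0
Denominator: (j25) + 247 = 247 + j25
|N| = √(1000² + 0²) ≈ 1000, ∠N ≈ 0.00°
|D| = √(247² + 25²) ≈ 248.26, ∠D ≈ 5.78°
|L| = 1000 / 248.26 ≈ 4.028
Gain = 20 log₁₀(4.028) ≈ 12.10 dB

12.1 dB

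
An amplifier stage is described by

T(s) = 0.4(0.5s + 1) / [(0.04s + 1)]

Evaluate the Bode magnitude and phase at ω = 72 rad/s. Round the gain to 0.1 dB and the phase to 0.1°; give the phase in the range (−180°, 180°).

At ω = 72 rad/s:
zero (1 + j72·0.5) = 1 + j36 → |·| ≈ 36.014, ∠ ≈ 88.41°
pole (1 + j72·0.04) = 1 + j2.88 → |·| ≈ 3.0487, ∠ ≈ 70.85°
|T| = 0.4 · 36.014 / (3.0487) ≈ 4.7252
Gain = 20 log₁₀(4.7252) ≈ 13.49 dB
∠T = (88.41°) − (70.85°) = 17.56°

13.5 dB, 17.6°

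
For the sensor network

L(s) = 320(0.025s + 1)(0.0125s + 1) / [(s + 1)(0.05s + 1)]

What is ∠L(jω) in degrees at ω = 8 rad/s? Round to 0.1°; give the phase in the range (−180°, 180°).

-87.7°

At ω = 8 rad/s:
zero (1 + j8·0.025) = 1 + j0.2 → |·| ≈ 1.0198, ∠ ≈ 11.31°
zero (1 + j8·0.0125) = 1 + j0.1 → |·| ≈ 1.005, ∠ ≈ 5.71°
pole (1 + j8·1) = 1 + j8 → |·| ≈ 8.0623, ∠ ≈ 82.87°
pole (1 + j8·0.05) = 1 + j0.4 → |·| ≈ 1.077, ∠ ≈ 21.80°
∠L = (11.31° + 5.71°) − (82.87° + 21.80°) = -87.65°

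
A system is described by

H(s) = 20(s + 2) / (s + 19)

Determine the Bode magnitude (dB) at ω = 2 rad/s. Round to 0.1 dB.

9.4 dB

At s = jω = j2:
zero (s+2): 2 + j2 → |·| = √(2²+2²) = √8 ≈ 2.8284, ∠ = arctan(2/2) ≈ 45.00°
pole (s+19): 19 + j2 → |·| = √(19²+2²) = √365 ≈ 19.105, ∠ = arctan(2/19) ≈ 6.01°
|H| = 20 · 2.8284 / 19.105 ≈ 2.9609
Gain = 20 log₁₀(2.9609) ≈ 9.43 dB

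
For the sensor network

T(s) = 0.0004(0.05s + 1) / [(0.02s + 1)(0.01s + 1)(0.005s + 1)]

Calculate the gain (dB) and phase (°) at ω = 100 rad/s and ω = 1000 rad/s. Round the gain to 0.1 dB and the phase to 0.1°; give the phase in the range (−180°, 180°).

ω = 100: -64.8 dB, -56.3°; ω = 1000: -94.2 dB, -161.3°

At ω = 100 rad/s:
zero (1 + j100·0.05) = 1 + j5 → |·| ≈ 5.099, ∠ ≈ 78.69°
pole (1 + j100·0.02) = 1 + j2 → |·| ≈ 2.2361, ∠ ≈ 63.43°
pole (1 + j100·0.01) = 1 + j1 → |·| ≈ 1.4142, ∠ ≈ 45.00°
pole (1 + j100·0.005) = 1 + j0.5 → |·| ≈ 1.118, ∠ ≈ 26.57°
|T| = 0.0004 · 5.099 / (2.2361 · 1.4142 · 1.118) ≈ 0.0005769
Gain = 20 log₁₀(0.0005769) ≈ -64.78 dB
∠T = (78.69°) − (63.43° + 45.00° + 26.57°) = -56.31°

At ω = 1000 rad/s:
zero (1 + j1000·0.05) = 1 + j50 → |·| ≈ 50.01, ∠ ≈ 88.85°
pole (1 + j1000·0.02) = 1 + j20 → |·| ≈ 20.025, ∠ ≈ 87.14°
pole (1 + j1000·0.01) = 1 + j10 → |·| ≈ 10.05, ∠ ≈ 84.29°
pole (1 + j1000·0.005) = 1 + j5 → |·| ≈ 5.099, ∠ ≈ 78.69°
|T| = 0.0004 · 50.01 / (20.025 · 10.05 · 5.099) ≈ 1.9494e-05
Gain = 20 log₁₀(1.9494e-05) ≈ -94.20 dB
∠T = (88.85°) − (87.14° + 84.29° + 78.69°) = -161.27°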